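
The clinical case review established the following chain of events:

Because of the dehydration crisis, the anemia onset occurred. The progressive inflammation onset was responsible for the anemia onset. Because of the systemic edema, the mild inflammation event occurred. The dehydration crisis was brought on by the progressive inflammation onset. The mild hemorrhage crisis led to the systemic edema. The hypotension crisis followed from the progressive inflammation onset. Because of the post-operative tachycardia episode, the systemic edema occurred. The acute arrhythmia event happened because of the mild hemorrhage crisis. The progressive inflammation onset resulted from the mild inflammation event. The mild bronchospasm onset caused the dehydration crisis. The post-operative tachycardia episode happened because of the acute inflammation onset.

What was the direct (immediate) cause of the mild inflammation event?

Upstream contributors include the mild hemorrhage crisis, the acute inflammation onset, the post-operative tachycardia episode, but only the systemic edema feeds directly into the mild inflammation event.

the systemic edema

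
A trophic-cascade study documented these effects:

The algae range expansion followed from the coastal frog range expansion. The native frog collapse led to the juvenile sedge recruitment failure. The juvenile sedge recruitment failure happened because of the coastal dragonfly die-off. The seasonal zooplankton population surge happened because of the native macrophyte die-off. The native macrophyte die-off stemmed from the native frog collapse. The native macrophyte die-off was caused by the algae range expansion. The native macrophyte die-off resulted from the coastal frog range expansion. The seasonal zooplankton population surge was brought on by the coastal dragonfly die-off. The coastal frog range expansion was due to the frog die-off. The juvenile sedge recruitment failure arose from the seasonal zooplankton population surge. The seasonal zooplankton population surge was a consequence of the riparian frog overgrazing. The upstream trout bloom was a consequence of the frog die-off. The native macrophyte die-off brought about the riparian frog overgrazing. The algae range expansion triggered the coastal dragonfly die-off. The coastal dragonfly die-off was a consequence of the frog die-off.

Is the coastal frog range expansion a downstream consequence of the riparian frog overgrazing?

No

The riparian frog overgrazing leads to the seasonal zooplankton population surge, the juvenile sedge recruitment failure; the coastal frog range expansion is not among them.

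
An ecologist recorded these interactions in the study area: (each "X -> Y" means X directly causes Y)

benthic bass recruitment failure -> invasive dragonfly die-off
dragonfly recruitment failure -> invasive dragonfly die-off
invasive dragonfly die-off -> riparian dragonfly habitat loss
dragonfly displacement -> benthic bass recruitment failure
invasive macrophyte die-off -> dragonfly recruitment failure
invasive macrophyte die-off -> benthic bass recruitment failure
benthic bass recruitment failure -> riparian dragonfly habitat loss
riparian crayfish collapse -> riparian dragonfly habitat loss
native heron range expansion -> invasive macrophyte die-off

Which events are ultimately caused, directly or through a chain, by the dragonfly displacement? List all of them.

the benthic bass recruitment failure, the invasive dragonfly die-off, the riparian dragonfly habitat loss

Direct effects: the benthic bass recruitment failure.
2 steps out: the invasive dragonfly die-off, the riparian dragonfly habitat loss.
Not reachable from it: the native heron range expansion, the invasive macrophyte die-off, the dragonfly recruitment failure, the riparian crayfish collapse.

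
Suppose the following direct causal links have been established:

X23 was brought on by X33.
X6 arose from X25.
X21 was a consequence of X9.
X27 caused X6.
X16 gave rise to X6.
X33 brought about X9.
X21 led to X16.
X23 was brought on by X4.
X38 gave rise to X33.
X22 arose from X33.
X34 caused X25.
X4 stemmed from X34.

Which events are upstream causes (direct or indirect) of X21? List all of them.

Immediate cause of X21: X9.
Further upstream: X38, X33.

X33, X38, X9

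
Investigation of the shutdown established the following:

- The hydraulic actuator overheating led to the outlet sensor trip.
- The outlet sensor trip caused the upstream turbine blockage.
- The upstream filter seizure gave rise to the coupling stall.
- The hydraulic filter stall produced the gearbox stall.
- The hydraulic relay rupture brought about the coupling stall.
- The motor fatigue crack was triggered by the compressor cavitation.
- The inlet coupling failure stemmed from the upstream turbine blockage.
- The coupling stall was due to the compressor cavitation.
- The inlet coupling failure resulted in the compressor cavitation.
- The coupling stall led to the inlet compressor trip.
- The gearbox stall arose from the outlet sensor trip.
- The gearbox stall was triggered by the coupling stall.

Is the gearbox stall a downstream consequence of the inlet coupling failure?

Yes

There is a causal chain: the inlet coupling failure → the compressor cavitation → the coupling stall → the gearbox stall.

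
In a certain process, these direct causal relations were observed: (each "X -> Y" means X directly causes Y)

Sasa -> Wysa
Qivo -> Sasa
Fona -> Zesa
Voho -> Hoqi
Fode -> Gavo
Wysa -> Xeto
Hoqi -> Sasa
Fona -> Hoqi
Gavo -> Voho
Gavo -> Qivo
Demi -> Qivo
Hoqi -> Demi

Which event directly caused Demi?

Hoqi

Upstream contributors include Fode, Fona, Gavo, Voho, but only Hoqi feeds directly into Demi.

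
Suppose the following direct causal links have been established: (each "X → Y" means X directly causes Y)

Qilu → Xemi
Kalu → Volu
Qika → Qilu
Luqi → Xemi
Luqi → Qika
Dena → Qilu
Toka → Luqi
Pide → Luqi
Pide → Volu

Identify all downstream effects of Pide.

Luqi, Qika, Qilu, Volu, Xemi

Direct effects: Luqi, Volu.
2 steps out: Qika, Xemi.
3 steps out: Qilu.
Not reachable from it: Toka, Dena, Kalu.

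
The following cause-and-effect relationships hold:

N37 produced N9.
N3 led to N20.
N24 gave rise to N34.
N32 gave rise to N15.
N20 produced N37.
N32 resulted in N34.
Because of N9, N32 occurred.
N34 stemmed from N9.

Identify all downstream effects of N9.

Direct effects: N32, N34.
2 steps out: N15.
Not reachable from it: N3, N20, N37, N24.

N15, N32, N34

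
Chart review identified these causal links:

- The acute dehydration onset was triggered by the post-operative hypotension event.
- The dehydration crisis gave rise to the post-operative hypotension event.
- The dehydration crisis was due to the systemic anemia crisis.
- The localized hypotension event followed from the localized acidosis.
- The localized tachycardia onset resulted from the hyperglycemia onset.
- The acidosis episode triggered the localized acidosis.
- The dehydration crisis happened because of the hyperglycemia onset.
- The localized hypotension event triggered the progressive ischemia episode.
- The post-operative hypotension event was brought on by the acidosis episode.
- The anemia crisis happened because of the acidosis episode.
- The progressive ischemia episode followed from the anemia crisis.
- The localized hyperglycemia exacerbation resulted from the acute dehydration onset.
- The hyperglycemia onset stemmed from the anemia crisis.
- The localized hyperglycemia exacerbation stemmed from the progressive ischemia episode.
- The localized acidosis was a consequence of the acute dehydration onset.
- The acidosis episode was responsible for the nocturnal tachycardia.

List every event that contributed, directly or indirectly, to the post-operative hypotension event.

Immediate causes of the post-operative hypotension event: the acidosis episode, the dehydration crisis.
Further upstream: the anemia crisis, the hyperglycemia onset, the systemic anemia crisis.

the acidosis episode, the anemia crisis, the dehydration crisis, the hyperglycemia onset, the systemic anemia crisis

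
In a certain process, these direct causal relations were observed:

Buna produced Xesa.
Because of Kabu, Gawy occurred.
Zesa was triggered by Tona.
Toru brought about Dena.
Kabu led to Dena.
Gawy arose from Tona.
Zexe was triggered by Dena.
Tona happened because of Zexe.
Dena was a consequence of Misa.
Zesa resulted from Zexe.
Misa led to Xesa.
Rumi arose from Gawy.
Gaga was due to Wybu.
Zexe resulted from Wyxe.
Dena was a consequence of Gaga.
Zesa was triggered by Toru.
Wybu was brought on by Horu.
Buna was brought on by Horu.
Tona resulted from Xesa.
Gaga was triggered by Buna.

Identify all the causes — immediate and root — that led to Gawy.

Buna, Dena, Gaga, Horu, Kabu, Misa, Tona, Toru, Wybu, Wyxe, Xesa, Zexe

Immediate causes of Gawy: Kabu, Tona.
Further upstream: Horu, Buna, Wybu, Gaga, Misa, Toru, Xesa, Wyxe, Dena, Zexe.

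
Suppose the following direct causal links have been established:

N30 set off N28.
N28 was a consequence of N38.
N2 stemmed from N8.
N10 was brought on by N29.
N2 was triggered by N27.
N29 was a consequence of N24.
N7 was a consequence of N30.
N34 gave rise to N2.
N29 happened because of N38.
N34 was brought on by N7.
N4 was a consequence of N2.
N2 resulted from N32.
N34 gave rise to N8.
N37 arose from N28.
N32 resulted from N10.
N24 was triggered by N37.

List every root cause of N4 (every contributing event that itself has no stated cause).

Tracing upstream from N4: N4 ← N2 ← N32 ← N10 ← N29 ← N38.
A separate upstream branch: N4 ← N2 ← N34 ← N7 ← N30.
A separate upstream branch: N4 ← N2 ← N27.
Each of those chain origins has no stated cause.

N27, N30, N38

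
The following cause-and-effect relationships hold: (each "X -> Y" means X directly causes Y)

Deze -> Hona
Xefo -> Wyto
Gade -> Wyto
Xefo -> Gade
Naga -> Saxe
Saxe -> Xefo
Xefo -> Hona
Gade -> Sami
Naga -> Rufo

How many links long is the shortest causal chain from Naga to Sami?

4

Shortest chain: Naga → Saxe → Xefo → Gade → Sami.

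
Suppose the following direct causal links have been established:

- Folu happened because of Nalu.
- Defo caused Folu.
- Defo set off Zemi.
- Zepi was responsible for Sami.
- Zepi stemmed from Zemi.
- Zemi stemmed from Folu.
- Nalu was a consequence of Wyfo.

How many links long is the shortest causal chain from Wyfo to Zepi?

Shortest chain: Wyfo → Nalu → Folu → Zemi → Zepi.

4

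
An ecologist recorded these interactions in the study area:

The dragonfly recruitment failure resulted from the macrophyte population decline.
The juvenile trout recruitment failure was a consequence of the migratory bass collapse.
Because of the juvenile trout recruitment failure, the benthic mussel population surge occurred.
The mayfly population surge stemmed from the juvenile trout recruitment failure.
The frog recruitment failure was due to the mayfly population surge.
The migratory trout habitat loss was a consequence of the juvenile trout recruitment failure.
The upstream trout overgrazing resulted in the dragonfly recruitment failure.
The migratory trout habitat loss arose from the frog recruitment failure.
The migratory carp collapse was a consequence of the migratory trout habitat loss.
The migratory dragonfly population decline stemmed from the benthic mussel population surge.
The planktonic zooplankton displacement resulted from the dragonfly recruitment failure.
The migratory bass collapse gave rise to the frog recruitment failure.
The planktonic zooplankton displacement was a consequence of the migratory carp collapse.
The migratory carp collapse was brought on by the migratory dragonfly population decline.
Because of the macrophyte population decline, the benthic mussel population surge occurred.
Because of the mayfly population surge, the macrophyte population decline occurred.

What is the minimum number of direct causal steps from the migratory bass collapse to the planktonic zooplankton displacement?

4

Shortest chain: the migratory bass collapse → the juvenile trout recruitment failure → the migratory trout habitat loss → the migratory carp collapse → the planktonic zooplankton displacement.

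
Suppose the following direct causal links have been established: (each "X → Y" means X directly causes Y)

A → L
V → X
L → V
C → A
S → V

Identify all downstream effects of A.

L, V, X

Direct effects: L.
2 steps out: V.
3 steps out: X.
Not reachable from it: C, S.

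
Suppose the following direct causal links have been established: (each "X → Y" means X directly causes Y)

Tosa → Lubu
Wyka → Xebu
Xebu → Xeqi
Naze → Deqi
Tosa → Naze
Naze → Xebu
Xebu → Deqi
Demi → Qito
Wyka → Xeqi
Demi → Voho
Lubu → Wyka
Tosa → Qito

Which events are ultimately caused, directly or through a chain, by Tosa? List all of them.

Direct effects: Lubu, Qito, Naze.
2 steps out: Wyka, Xebu, Deqi.
3 steps out: Xeqi.
Not reachable from it: Demi, Voho.

Deqi, Lubu, Naze, Qito, Wyka, Xebu, Xeqi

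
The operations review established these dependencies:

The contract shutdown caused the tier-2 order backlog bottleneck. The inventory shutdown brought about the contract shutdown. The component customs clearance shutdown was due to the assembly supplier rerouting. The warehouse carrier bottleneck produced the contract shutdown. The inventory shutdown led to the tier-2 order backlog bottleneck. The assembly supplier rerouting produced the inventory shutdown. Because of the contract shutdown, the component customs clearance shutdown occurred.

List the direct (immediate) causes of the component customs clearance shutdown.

the assembly supplier rerouting, the contract shutdown

Upstream contributors include the inventory shutdown, the warehouse carrier bottleneck, but only the assembly supplier rerouting, the contract shutdown feed directly into the component customs clearance shutdown.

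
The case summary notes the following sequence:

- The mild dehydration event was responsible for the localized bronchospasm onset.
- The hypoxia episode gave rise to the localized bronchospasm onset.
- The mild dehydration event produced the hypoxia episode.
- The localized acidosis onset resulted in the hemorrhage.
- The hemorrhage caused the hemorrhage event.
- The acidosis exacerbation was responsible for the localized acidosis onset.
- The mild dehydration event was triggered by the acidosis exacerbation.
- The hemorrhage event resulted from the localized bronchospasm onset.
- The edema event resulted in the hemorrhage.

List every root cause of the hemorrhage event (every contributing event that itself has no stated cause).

Tracing upstream from the hemorrhage event: the hemorrhage event ← the localized bronchospasm onset ← the mild dehydration event ← the acidosis exacerbation.
A separate upstream branch: the hemorrhage event ← the hemorrhage ← the edema event.
Each of those chain origins has no stated cause.

the acidosis exacerbation, the edema event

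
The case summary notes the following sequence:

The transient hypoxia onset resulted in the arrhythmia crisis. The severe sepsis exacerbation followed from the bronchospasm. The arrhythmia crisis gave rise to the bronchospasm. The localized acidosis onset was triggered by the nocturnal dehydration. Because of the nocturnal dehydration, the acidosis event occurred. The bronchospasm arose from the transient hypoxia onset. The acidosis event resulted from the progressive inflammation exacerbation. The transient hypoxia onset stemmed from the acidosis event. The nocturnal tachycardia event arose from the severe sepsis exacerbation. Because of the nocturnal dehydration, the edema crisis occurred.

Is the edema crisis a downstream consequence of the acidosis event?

The acidosis event leads to the transient hypoxia onset, the arrhythmia crisis, the bronchospasm, the severe sepsis exacerbation, the nocturnal tachycardia event; the edema crisis is not among them.

No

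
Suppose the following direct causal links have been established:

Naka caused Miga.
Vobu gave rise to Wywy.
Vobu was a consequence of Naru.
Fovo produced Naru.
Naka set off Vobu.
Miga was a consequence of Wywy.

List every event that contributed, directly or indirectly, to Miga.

Fovo, Naka, Naru, Vobu, Wywy

Immediate causes of Miga: Naka, Wywy.
Further upstream: Fovo, Naru, Vobu.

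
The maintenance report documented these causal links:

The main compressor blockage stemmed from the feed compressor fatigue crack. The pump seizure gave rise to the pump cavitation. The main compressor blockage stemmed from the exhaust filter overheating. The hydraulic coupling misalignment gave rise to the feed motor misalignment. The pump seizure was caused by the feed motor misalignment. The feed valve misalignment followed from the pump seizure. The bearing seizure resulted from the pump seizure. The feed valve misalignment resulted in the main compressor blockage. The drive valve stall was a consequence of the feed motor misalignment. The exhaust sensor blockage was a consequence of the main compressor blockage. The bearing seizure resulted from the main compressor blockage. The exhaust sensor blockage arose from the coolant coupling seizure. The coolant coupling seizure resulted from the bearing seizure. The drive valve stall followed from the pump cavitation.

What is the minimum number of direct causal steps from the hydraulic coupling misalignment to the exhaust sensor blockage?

5

Shortest chain: the hydraulic coupling misalignment → the feed motor misalignment → the pump seizure → the feed valve misalignment → the main compressor blockage → the exhaust sensor blockage.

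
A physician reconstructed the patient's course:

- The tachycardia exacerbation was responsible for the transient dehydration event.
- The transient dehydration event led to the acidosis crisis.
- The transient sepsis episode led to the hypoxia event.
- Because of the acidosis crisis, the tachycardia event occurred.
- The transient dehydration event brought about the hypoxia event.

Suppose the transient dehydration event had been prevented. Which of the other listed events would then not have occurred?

Downstream of the transient dehydration event: the acidosis crisis, the hypoxia event, the tachycardia event.
Of those, still caused via another path: the hypoxia event.
The remainder have no surviving cause.

the acidosis crisis, the tachycardia event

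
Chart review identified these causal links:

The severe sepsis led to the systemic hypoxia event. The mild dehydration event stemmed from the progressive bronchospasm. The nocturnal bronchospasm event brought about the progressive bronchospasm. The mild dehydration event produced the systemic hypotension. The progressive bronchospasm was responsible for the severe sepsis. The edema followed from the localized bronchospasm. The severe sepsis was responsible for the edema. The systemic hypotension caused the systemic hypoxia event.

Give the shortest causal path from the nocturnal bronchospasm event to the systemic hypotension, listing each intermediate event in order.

the nocturnal bronchospasm event → the progressive bronchospasm
the progressive bronchospasm → the mild dehydration event
the mild dehydration event → the systemic hypotension
Length: 3 steps.

the nocturnal bronchospasm event → the progressive bronchospasm → the mild dehydration event → the systemic hypotension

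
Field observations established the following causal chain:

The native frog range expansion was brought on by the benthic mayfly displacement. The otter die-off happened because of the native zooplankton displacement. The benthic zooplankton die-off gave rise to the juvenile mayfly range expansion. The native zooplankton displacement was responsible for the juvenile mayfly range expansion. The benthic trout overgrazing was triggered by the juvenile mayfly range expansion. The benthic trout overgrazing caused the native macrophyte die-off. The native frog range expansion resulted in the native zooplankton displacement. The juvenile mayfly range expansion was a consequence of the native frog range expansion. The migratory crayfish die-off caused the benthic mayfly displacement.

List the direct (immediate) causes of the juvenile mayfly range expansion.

the benthic zooplankton die-off, the native frog range expansion, the native zooplankton displacement

Upstream contributors include the migratory crayfish die-off, the benthic mayfly displacement, but only the benthic zooplankton die-off, the native frog range expansion, the native zooplankton displacement feed directly into the juvenile mayfly range expansion.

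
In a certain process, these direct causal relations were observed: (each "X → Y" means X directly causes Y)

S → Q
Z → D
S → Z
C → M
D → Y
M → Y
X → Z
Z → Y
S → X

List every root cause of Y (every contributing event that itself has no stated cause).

C, S

Tracing upstream from Y: Y ← Z ← S.
A separate upstream branch: Y ← M ← C.
Each of those chain origins has no stated cause.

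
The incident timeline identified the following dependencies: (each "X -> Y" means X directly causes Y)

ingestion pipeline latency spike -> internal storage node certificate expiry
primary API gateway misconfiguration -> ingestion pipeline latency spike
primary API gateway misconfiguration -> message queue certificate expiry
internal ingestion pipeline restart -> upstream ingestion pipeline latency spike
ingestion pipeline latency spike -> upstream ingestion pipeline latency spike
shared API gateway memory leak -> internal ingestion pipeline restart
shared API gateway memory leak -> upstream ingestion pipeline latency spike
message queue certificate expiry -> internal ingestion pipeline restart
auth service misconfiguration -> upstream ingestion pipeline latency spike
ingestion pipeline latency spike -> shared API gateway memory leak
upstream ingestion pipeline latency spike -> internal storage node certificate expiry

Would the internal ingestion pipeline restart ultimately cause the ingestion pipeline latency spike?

The internal ingestion pipeline restart leads to the upstream ingestion pipeline latency spike, the internal storage node certificate expiry; the ingestion pipeline latency spike is not among them.

No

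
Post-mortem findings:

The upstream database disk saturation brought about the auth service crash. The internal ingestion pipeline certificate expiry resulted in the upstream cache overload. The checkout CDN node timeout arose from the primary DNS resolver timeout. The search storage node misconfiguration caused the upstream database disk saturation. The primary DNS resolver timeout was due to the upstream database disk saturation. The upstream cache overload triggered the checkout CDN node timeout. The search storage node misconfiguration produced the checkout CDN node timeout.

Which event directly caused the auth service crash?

Upstream contributors include the search storage node misconfiguration, but only the upstream database disk saturation feeds directly into the auth service crash.

the upstream database disk saturation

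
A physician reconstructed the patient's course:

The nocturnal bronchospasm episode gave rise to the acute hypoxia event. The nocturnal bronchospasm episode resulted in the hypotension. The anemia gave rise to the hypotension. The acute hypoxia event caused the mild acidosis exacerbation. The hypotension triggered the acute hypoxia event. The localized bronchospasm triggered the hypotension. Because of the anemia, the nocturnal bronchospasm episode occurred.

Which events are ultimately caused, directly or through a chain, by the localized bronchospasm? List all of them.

the acute hypoxia event, the hypotension, the mild acidosis exacerbation

Direct effects: the hypotension.
2 steps out: the acute hypoxia event.
3 steps out: the mild acidosis exacerbation.
Not reachable from it: the anemia, the nocturnal bronchospasm episode.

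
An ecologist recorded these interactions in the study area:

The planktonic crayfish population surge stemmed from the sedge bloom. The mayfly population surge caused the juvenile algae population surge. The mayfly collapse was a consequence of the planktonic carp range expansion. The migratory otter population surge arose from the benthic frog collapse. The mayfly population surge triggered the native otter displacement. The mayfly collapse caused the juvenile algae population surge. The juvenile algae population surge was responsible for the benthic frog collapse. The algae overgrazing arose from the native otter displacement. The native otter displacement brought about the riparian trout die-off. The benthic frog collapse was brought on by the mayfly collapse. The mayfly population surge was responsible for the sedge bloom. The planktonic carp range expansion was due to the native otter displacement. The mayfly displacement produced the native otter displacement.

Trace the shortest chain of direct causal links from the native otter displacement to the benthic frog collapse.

the native otter displacement → the planktonic carp range expansion → the mayfly collapse → the benthic frog collapse

the native otter displacement → the planktonic carp range expansion
the planktonic carp range expansion → the mayfly collapse
the mayfly collapse → the benthic frog collapse
Length: 3 steps.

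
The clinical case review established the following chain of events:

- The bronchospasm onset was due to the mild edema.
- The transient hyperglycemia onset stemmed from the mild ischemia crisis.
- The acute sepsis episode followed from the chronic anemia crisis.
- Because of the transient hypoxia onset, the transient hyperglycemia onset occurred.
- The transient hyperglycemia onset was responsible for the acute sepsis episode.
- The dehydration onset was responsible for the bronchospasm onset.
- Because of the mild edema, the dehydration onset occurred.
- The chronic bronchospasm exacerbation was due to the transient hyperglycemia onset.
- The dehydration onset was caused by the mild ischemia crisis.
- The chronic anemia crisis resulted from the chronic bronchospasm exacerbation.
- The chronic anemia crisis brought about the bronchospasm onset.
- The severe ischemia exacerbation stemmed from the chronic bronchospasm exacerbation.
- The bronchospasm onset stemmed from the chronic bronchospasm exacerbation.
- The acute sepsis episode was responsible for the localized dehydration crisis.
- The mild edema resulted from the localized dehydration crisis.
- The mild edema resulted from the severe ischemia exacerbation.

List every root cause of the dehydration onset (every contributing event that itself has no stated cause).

the mild ischemia crisis, the transient hypoxia onset

Tracing upstream from the dehydration onset: the dehydration onset ← the mild ischemia crisis.
A separate upstream branch: the dehydration onset ← the mild edema ← the localized dehydration crisis ← the acute sepsis episode ← the transient hyperglycemia onset ← the transient hypoxia onset.
Each of those chain origins has no stated cause.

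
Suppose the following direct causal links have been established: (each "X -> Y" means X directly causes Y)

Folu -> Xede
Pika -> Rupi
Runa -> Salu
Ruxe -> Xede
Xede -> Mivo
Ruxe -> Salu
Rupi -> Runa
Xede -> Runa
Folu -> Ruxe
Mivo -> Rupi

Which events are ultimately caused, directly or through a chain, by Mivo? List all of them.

Runa, Rupi, Salu

Direct effects: Rupi.
2 steps out: Runa.
3 steps out: Salu.
Not reachable from it: Folu, Ruxe, Xede, Pika.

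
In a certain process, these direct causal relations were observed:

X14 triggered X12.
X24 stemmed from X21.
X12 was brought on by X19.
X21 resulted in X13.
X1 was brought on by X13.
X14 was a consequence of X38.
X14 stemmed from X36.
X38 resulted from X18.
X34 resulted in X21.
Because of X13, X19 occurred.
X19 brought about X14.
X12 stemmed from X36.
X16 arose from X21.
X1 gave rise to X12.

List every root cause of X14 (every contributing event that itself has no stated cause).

X18, X34, X36

Tracing upstream from X14: X14 ← X19 ← X13 ← X21 ← X34.
A separate upstream branch: X14 ← X38 ← X18.
A separate upstream branch: X14 ← X36.
Each of those chain origins has no stated cause.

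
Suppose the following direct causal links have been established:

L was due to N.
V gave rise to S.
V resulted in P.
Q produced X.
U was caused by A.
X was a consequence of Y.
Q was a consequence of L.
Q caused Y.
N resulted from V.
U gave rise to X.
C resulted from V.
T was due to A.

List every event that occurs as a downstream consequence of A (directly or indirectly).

T, U, X

Direct effects: U, T.
2 steps out: X.
Not reachable from it: V, S, C, P, N, L, Q, Y.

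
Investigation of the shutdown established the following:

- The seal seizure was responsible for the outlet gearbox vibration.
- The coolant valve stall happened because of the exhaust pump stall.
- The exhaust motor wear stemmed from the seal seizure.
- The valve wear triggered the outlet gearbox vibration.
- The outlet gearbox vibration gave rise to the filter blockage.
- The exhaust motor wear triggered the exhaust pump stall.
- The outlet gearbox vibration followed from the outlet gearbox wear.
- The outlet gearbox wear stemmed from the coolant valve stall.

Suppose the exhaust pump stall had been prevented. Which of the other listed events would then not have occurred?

Downstream of the exhaust pump stall: the coolant valve stall, the outlet gearbox wear, the outlet gearbox vibration, the filter blockage.
Of those, still caused via another path: the outlet gearbox vibration, the filter blockage.
The remainder have no surviving cause.

the coolant valve stall, the outlet gearbox wear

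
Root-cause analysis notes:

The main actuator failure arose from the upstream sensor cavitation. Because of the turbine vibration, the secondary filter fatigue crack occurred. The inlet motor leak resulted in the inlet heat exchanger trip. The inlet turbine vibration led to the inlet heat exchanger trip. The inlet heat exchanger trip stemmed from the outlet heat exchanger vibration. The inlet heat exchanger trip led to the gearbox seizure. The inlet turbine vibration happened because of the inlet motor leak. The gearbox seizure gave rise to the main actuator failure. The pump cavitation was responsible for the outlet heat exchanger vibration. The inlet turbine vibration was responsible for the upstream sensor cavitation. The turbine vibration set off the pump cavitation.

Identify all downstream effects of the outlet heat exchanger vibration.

Direct effects: the inlet heat exchanger trip.
2 steps out: the gearbox seizure.
3 steps out: the main actuator failure.
Not reachable from it: the turbine vibration, the pump cavitation, the inlet motor leak, the inlet turbine vibration, the upstream sensor cavitation, the secondary filter fatigue crack.

the gearbox seizure, the inlet heat exchanger trip, the main actuator failure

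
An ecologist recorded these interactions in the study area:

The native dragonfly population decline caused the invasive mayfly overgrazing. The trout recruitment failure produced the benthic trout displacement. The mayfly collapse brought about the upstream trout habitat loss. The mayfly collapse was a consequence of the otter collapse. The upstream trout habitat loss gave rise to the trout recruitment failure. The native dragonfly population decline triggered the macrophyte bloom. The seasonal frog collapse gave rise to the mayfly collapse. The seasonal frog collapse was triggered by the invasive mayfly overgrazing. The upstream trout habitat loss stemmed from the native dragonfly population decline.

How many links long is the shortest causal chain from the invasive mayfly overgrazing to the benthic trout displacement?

5

Shortest chain: the invasive mayfly overgrazing → the seasonal frog collapse → the mayfly collapse → the upstream trout habitat loss → the trout recruitment failure → the benthic trout displacement.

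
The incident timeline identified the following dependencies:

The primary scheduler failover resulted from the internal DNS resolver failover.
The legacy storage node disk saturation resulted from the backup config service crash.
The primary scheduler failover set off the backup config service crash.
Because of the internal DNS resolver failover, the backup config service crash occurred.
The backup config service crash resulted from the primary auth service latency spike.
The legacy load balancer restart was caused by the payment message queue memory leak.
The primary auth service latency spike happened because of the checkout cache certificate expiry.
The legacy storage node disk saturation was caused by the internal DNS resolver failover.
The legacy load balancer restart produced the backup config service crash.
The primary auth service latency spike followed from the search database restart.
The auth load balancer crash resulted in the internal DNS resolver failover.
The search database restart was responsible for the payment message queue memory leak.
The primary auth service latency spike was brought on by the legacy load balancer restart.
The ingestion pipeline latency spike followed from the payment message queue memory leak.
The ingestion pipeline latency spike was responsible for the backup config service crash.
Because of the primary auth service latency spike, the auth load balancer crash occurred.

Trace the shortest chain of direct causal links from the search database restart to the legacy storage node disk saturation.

the search database restart → the primary auth service latency spike → the backup config service crash → the legacy storage node disk saturation

the search database restart → the primary auth service latency spike
the primary auth service latency spike → the backup config service crash
the backup config service crash → the legacy storage node disk saturation
Length: 3 steps.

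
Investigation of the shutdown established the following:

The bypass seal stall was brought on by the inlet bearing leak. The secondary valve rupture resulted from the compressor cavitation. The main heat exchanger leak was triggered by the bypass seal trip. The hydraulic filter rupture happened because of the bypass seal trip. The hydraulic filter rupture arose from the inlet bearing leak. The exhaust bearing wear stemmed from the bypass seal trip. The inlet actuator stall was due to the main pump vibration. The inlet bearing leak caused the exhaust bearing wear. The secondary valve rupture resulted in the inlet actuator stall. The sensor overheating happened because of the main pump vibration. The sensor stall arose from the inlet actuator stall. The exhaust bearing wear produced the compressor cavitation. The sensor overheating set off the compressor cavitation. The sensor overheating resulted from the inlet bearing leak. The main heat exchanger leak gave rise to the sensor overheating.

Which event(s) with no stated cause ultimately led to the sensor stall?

Tracing upstream from the sensor stall: the sensor stall ← the inlet actuator stall ← the secondary valve rupture ← the compressor cavitation ← the exhaust bearing wear ← the inlet bearing leak.
A separate upstream branch: the sensor stall ← the inlet actuator stall ← the secondary valve rupture ← the compressor cavitation ← the exhaust bearing wear ← the bypass seal trip.
A separate upstream branch: the sensor stall ← the inlet actuator stall ← the main pump vibration.
Each of those chain origins has no stated cause.

the bypass seal trip, the inlet bearing leak, the main pump vibration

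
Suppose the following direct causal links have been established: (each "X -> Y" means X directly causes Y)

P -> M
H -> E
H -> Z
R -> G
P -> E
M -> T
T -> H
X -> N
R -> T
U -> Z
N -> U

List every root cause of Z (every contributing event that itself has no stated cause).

P, R, X

Tracing upstream from Z: Z ← H ← T ← R.
A separate upstream branch: Z ← H ← T ← M ← P.
A separate upstream branch: Z ← U ← N ← X.
Each of those chain origins has no stated cause.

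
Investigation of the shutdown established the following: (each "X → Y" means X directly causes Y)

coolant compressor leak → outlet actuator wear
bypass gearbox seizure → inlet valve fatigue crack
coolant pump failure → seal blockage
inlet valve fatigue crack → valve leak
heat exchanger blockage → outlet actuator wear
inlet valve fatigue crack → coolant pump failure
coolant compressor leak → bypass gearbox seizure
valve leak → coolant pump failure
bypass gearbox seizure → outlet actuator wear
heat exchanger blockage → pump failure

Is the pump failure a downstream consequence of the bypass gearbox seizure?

The bypass gearbox seizure leads to the inlet valve fatigue crack, the valve leak, the outlet actuator wear, the coolant pump failure, the seal blockage; the pump failure is not among them.

No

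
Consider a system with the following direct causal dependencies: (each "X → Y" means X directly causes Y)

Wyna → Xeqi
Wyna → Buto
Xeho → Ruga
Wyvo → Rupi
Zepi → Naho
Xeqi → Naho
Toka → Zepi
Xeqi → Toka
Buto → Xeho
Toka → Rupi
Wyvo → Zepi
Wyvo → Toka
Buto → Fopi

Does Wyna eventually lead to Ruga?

There is a causal chain: Wyna → Buto → Xeho → Ruga.

Yes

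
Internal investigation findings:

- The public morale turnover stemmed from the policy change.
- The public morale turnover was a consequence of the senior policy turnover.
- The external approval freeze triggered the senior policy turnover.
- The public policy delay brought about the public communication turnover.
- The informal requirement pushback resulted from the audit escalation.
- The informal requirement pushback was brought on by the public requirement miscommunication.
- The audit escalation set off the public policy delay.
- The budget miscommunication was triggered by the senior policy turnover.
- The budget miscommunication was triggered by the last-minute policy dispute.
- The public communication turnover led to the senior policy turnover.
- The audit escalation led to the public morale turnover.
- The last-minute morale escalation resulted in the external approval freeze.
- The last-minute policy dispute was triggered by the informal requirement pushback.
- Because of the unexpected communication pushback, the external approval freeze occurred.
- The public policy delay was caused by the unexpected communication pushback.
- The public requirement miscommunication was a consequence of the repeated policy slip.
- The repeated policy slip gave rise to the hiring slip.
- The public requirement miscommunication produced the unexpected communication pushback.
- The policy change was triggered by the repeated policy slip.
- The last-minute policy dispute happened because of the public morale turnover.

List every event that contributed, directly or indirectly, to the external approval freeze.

the last-minute morale escalation, the public requirement miscommunication, the repeated policy slip, the unexpected communication pushback

Immediate causes of the external approval freeze: the last-minute morale escalation, the unexpected communication pushback.
Further upstream: the repeated policy slip, the public requirement miscommunication.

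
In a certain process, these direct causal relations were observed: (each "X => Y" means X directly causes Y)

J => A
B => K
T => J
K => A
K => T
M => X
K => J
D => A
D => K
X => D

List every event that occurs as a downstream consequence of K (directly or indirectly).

Direct effects: T, J, A.
Not reachable from it: M, X, B, D.

A, J, T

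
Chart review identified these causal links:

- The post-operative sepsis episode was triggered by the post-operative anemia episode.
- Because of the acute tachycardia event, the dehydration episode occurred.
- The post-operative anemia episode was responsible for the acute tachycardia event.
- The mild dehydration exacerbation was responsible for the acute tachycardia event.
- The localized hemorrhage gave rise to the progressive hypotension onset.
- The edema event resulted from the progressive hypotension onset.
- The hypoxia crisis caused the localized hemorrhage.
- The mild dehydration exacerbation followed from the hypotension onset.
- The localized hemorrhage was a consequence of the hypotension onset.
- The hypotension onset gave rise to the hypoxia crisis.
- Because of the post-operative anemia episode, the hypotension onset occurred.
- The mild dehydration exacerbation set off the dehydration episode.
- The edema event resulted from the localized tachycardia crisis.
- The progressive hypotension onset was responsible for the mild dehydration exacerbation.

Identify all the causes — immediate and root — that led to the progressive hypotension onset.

Immediate cause of the progressive hypotension onset: the localized hemorrhage.
Further upstream: the post-operative anemia episode, the hypotension onset, the hypoxia crisis.

the hypotension onset, the hypoxia crisis, the localized hemorrhage, the post-operative anemia episode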